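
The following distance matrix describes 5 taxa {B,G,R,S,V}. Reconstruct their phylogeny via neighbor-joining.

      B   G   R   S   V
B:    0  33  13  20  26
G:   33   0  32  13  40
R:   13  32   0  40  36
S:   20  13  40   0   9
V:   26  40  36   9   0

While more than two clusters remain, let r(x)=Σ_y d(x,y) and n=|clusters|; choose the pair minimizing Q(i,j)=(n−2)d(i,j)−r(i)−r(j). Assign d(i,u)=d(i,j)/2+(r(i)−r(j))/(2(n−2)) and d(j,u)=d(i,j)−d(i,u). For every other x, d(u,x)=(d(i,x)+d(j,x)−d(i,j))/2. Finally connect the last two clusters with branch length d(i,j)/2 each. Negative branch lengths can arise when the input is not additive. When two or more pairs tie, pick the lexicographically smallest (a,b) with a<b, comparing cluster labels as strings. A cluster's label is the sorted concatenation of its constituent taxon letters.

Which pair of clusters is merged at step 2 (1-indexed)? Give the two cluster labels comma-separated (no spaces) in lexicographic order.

BR,G

step 1: merge (B,R) at d=13, Q=-174; branch lengths B→5/3, R→34/3; new cluster BR
  updated: d(BR,G)=26, d(BR,S)=47/2, d(BR,V)=49/2
step 2: merge (BR,G) at d=26, Q=-101; branch lengths BR→47/4, G→57/4; new cluster BGR
  updated: d(BGR,S)=21/4, d(BGR,V)=77/4
step 3: merge (BGR,S) at d=21/4, Q=-67/2; branch lengths BGR→31/4, S→-5/2; new cluster BGRS
  updated: d(BGRS,V)=23/2
step 4: merge (BGRS,V) at d=23/2; branch lengths BGRS→23/4, V→23/4; new cluster BGRSV
final tree: ((((B:5/3,R:34/3):47/4,G:57/4):31/4,S:-5/2):23/4,V:23/4)
total length: 223/4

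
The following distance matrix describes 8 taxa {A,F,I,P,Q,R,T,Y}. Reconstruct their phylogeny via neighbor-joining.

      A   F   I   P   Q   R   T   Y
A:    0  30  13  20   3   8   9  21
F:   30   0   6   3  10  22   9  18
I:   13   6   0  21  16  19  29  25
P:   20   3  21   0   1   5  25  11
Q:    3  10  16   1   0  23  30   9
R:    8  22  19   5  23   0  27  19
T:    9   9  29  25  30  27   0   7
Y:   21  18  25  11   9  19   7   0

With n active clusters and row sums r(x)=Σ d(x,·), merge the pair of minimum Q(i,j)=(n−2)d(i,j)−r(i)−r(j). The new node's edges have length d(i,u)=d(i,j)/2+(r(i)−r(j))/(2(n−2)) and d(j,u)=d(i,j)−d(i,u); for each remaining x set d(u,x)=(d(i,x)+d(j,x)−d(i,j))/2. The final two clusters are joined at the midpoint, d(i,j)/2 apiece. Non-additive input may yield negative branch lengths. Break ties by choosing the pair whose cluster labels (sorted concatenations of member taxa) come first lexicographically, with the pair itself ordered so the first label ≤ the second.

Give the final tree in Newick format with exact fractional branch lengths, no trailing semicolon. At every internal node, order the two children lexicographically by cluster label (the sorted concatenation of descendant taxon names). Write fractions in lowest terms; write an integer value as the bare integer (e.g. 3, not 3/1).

iteration 1: select T,Y (d=7, Q=-204); attach at lengths (17/3, 4/3); label the merged cluster TY
  updated: d(A,TY)=23/2, d(F,TY)=10, d(I,TY)=47/2, d(P,TY)=29/2, d(Q,TY)=16, d(R,TY)=39/2
iteration 2: select F,I (d=6, Q=-299/2); attach at lengths (5/4, 19/4); label the merged cluster FI
  updated: d(A,FI)=37/2, d(FI,P)=9, d(FI,Q)=10, d(FI,R)=35/2, d(FI,TY)=55/4
iteration 3: select P,R (d=5, Q=-205/2); attach at lengths (-7/16, 87/16); label the merged cluster PR
  updated: d(A,PR)=23/2, d(FI,PR)=43/4, d(PR,Q)=19/2, d(PR,TY)=29/2
iteration 4: select A,Q (d=3, Q=-74); attach at lengths (5/2, 1/2); label the merged cluster AQ
  updated: d(AQ,FI)=51/4, d(AQ,PR)=9, d(AQ,TY)=49/4
iteration 5: select AQ,PR (d=9, Q=-201/4); attach at lengths (71/16, 73/16); label the merged cluster APQR
  updated: d(APQR,FI)=29/4, d(APQR,TY)=71/8
iteration 6: select APQR,FI (d=29/4, Q=-239/8); attach at lengths (19/16, 97/16); label the merged cluster AFIPQR
  updated: d(AFIPQR,TY)=123/16
iteration 7: select AFIPQR,TY (d=123/16); attach at lengths (123/32, 123/32); label the merged cluster AFIPQRTY
final tree: ((((A:5/2,Q:1/2):71/16,(P:-7/16,R:87/16):73/16):19/16,(F:5/4,I:19/4):97/16):123/32,(T:17/3,Y:4/3):123/32)
total length: 719/16

((((A:5/2,Q:1/2):71/16,(P:-7/16,R:87/16):73/16):19/16,(F:5/4,I:19/4):97/16):123/32,(T:17/3,Y:4/3):123/32)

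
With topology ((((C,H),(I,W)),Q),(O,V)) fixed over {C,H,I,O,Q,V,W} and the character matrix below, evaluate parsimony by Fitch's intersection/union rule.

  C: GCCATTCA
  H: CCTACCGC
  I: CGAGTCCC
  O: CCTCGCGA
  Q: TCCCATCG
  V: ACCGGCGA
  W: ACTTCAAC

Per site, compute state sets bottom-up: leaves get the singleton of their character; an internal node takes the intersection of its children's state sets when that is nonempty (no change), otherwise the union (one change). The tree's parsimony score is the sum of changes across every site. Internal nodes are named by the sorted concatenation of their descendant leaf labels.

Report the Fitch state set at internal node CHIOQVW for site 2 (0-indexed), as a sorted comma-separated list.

C,T

[col 0] CH: children C:{G}, H:{C} ∪→ {C,G}; cost 1
[col 0] IW: children I:{C}, W:{A} ∪→ {A,C}; cost 1
[col 0] CHIW: children CH:{C,G}, IW:{A,C} ∩→ {C}; cost 0
[col 0] CHIQW: children CHIW:{C}, Q:{T} ∪→ {C,T}; cost 1
[col 0] OV: children O:{C}, V:{A} ∪→ {A,C}; cost 1
[col 0] CHIOQVW: children CHIQW:{C,T}, OV:{A,C} ∩→ {C}; cost 0
[col 1] CH: children C:{C}, H:{C} ∩→ {C}; cost 0
[col 1] IW: children I:{G}, W:{C} ∪→ {C,G}; cost 1
[col 1] CHIW: children CH:{C}, IW:{C,G} ∩→ {C}; cost 0
[col 1] CHIQW: children CHIW:{C}, Q:{C} ∩→ {C}; cost 0
[col 1] OV: children O:{C}, V:{C} ∩→ {C}; cost 0
[col 1] CHIOQVW: children CHIQW:{C}, OV:{C} ∩→ {C}; cost 0
[col 2] CH: children C:{C}, H:{T} ∪→ {C,T}; cost 1
[col 2] IW: children I:{A}, W:{T} ∪→ {A,T}; cost 1
[col 2] CHIW: children CH:{C,T}, IW:{A,T} ∩→ {T}; cost 0
[col 2] CHIQW: children CHIW:{T}, Q:{C} ∪→ {C,T}; cost 1
[col 2] OV: children O:{T}, V:{C} ∪→ {C,T}; cost 1
[col 2] CHIOQVW: children CHIQW:{C,T}, OV:{C,T} ∩→ {C,T}; cost 0
[col 3] CH: children C:{A}, H:{A} ∩→ {A}; cost 0
[col 3] IW: children I:{G}, W:{T} ∪→ {G,T}; cost 1
[col 3] CHIW: children CH:{A}, IW:{G,T} ∪→ {A,G,T}; cost 1
[col 3] CHIQW: children CHIW:{A,G,T}, Q:{C} ∪→ {A,C,G,T}; cost 1
[col 3] OV: children O:{C}, V:{G} ∪→ {C,G}; cost 1
[col 3] CHIOQVW: children CHIQW:{A,C,G,T}, OV:{C,G} ∩→ {C,G}; cost 0
[col 4] CH: children C:{T}, H:{C} ∪→ {C,T}; cost 1
[col 4] IW: children I:{T}, W:{C} ∪→ {C,T}; cost 1
[col 4] CHIW: children CH:{C,T}, IW:{C,T} ∩→ {C,T}; cost 0
[col 4] CHIQW: children CHIW:{C,T}, Q:{A} ∪→ {A,C,T}; cost 1
[col 4] OV: children O:{G}, V:{G} ∩→ {G}; cost 0
[col 4] CHIOQVW: children CHIQW:{A,C,T}, OV:{G} ∪→ {A,C,G,T}; cost 1
[col 5] CH: children C:{T}, H:{C} ∪→ {C,T}; cost 1
[col 5] IW: children I:{C}, W:{A} ∪→ {A,C}; cost 1
[col 5] CHIW: children CH:{C,T}, IW:{A,C} ∩→ {C}; cost 0
[col 5] CHIQW: children CHIW:{C}, Q:{T} ∪→ {C,T}; cost 1
[col 5] OV: children O:{C}, V:{C} ∩→ {C}; cost 0
[col 5] CHIOQVW: children CHIQW:{C,T}, OV:{C} ∩→ {C}; cost 0
[col 6] CH: children C:{C}, H:{G} ∪→ {C,G}; cost 1
[col 6] IW: children I:{C}, W:{A} ∪→ {A,C}; cost 1
[col 6] CHIW: children CH:{C,G}, IW:{A,C} ∩→ {C}; cost 0
[col 6] CHIQW: children CHIW:{C}, Q:{C} ∩→ {C}; cost 0
[col 6] OV: children O:{G}, V:{G} ∩→ {G}; cost 0
[col 6] CHIOQVW: children CHIQW:{C}, OV:{G} ∪→ {C,G}; cost 1
[col 7] CH: children C:{A}, H:{C} ∪→ {A,C}; cost 1
[col 7] IW: children I:{C}, W:{C} ∩→ {C}; cost 0
[col 7] CHIW: children CH:{A,C}, IW:{C} ∩→ {C}; cost 0
[col 7] CHIQW: children CHIW:{C}, Q:{G} ∪→ {C,G}; cost 1
[col 7] OV: children O:{A}, V:{A} ∩→ {A}; cost 0
[col 7] CHIOQVW: children CHIQW:{C,G}, OV:{A} ∪→ {A,C,G}; cost 1
per-site changes: [4, 1, 4, 4, 4, 3, 3, 3]; total = 26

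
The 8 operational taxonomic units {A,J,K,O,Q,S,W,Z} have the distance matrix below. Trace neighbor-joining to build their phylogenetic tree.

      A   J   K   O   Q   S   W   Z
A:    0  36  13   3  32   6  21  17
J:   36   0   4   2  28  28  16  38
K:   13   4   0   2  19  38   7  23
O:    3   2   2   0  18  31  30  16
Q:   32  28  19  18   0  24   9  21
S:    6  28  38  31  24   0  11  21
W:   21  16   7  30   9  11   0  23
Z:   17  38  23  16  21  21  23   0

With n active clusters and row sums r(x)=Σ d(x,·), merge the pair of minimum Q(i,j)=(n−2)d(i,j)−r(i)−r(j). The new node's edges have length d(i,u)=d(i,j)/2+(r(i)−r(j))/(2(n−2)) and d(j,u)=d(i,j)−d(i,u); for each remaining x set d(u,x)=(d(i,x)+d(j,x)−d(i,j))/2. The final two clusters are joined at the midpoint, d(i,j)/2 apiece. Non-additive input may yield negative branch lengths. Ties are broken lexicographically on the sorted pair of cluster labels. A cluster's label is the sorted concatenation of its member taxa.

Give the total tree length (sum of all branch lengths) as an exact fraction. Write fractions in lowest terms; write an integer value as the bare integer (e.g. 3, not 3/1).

iteration 1: select A,S (d=6, Q=-251); attach at lengths (5/12, 67/12); label the merged cluster AS
  updated: d(AS,J)=29, d(AS,K)=45/2, d(AS,O)=14, d(AS,Q)=25, d(AS,W)=13, d(AS,Z)=16
iteration 2: select J,O (d=2, Q=-189); attach at lengths (9/2, -5/2); label the merged cluster JO
  updated: d(AS,JO)=41/2, d(JO,K)=2, d(JO,Q)=22, d(JO,W)=22, d(JO,Z)=26
iteration 3: select JO,K (d=2, Q=-158); attach at lengths (27/8, -11/8); label the merged cluster JKO
  updated: d(AS,JKO)=41/2, d(JKO,Q)=39/2, d(JKO,W)=27/2, d(JKO,Z)=47/2
iteration 4: select AS,Z (d=16, Q=-110); attach at lengths (13/2, 19/2); label the merged cluster ASZ
  updated: d(ASZ,JKO)=14, d(ASZ,Q)=15, d(ASZ,W)=10
iteration 5: select ASZ,JKO (d=14, Q=-58); attach at lengths (5, 9); label the merged cluster AJKOSZ
  updated: d(AJKOSZ,Q)=41/4, d(AJKOSZ,W)=19/4
iteration 6: select AJKOSZ,Q (d=41/4, Q=-24); attach at lengths (3, 29/4); label the merged cluster AJKOQSZ
  updated: d(AJKOQSZ,W)=7/4
iteration 7: select AJKOQSZ,W (d=7/4); attach at lengths (7/8, 7/8); label the merged cluster AJKOQSWZ
final tree: (((((A:5/12,S:67/12):13/2,Z:19/2):5,((J:9/2,O:-5/2):27/8,K:-11/8):9):3,Q:29/4):7/8,W:7/8)
total length: 52

52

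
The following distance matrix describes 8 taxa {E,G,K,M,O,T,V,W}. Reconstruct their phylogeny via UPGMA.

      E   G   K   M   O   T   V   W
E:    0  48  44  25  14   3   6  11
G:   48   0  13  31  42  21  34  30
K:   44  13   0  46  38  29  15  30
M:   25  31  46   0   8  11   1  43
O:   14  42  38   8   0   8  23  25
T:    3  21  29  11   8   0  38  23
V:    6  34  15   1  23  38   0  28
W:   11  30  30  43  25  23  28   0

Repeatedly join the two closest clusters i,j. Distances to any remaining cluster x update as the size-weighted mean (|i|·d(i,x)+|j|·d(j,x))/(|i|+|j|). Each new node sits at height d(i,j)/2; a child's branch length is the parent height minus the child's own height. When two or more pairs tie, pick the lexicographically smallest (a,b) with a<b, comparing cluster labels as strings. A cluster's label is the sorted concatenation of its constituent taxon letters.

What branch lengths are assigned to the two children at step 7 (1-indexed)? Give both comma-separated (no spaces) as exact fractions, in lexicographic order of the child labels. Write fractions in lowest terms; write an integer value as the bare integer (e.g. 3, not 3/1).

1. join M+V (d=1) ⇒ MV; edges |M|=1/2, |V|=1/2
  updated: d(E,MV)=31/2, d(G,MV)=65/2, d(K,MV)=61/2, d(MV,O)=31/2, d(MV,T)=49/2, d(MV,W)=71/2
2. join E+T (d=3) ⇒ ET; edges |E|=3/2, |T|=3/2
  updated: d(ET,G)=69/2, d(ET,K)=73/2, d(ET,MV)=20, d(ET,O)=11, d(ET,W)=17
3. join ET+O (d=11) ⇒ EOT; edges |ET|=4, |O|=11/2
  updated: d(EOT,G)=37, d(EOT,K)=37, d(EOT,MV)=37/2, d(EOT,W)=59/3
4. join G+K (d=13) ⇒ GK; edges |G|=13/2, |K|=13/2
  updated: d(EOT,GK)=37, d(GK,MV)=63/2, d(GK,W)=30
5. join EOT+MV (d=37/2) ⇒ EMOTV; edges |EOT|=15/4, |MV|=35/4
  updated: d(EMOTV,GK)=174/5, d(EMOTV,W)=26
6. join EMOTV+W (d=26) ⇒ EMOTVW; edges |EMOTV|=15/4, |W|=13
  updated: d(EMOTVW,GK)=34
7. join EMOTVW+GK (d=34) ⇒ EGKMOTVW; edges |EMOTVW|=4, |GK|=21/2
final tree: (((((E:3/2,T:3/2):4,O:11/2):15/4,(M:1/2,V:1/2):35/4):15/4,W:13):4,(G:13/2,K:13/2):21/2)
total length: 281/4

4,21/2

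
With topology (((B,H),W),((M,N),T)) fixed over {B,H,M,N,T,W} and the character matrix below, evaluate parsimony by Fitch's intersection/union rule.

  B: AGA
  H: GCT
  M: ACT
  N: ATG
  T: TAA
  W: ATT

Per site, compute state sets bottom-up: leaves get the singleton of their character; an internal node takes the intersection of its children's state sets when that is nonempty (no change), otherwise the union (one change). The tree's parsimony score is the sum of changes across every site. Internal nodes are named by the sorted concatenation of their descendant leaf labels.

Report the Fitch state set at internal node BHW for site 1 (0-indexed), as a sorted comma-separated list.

C,G,T

[col 0] BH: children B:{A}, H:{G} ∪→ {A,G}; cost 1
[col 0] BHW: children BH:{A,G}, W:{A} ∩→ {A}; cost 0
[col 0] MN: children M:{A}, N:{A} ∩→ {A}; cost 0
[col 0] MNT: children MN:{A}, T:{T} ∪→ {A,T}; cost 1
[col 0] BHMNTW: children BHW:{A}, MNT:{A,T} ∩→ {A}; cost 0
[col 1] BH: children B:{G}, H:{C} ∪→ {C,G}; cost 1
[col 1] BHW: children BH:{C,G}, W:{T} ∪→ {C,G,T}; cost 1
[col 1] MN: children M:{C}, N:{T} ∪→ {C,T}; cost 1
[col 1] MNT: children MN:{C,T}, T:{A} ∪→ {A,C,T}; cost 1
[col 1] BHMNTW: children BHW:{C,G,T}, MNT:{A,C,T} ∩→ {C,T}; cost 0
[col 2] BH: children B:{A}, H:{T} ∪→ {A,T}; cost 1
[col 2] BHW: children BH:{A,T}, W:{T} ∩→ {T}; cost 0
[col 2] MN: children M:{T}, N:{G} ∪→ {G,T}; cost 1
[col 2] MNT: children MN:{G,T}, T:{A} ∪→ {A,G,T}; cost 1
[col 2] BHMNTW: children BHW:{T}, MNT:{A,G,T} ∩→ {T}; cost 0
per-site changes: [2, 4, 3]; total = 9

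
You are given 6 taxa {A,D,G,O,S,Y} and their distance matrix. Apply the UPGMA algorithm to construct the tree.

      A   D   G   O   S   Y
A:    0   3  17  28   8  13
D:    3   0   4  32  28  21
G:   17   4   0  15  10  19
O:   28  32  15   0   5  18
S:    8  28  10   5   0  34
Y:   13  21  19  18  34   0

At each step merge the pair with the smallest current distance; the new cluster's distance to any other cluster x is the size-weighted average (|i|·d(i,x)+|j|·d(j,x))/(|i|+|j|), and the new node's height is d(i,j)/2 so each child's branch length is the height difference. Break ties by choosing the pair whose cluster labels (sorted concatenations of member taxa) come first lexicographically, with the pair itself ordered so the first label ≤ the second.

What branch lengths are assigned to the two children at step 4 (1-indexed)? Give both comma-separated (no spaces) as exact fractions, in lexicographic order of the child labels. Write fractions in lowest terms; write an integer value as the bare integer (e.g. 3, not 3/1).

1. join A+D (d=3) ⇒ AD; edges |A|=3/2, |D|=3/2
  updated: d(AD,G)=21/2, d(AD,O)=30, d(AD,S)=18, d(AD,Y)=17
2. join O+S (d=5) ⇒ OS; edges |O|=5/2, |S|=5/2
  updated: d(AD,OS)=24, d(G,OS)=25/2, d(OS,Y)=26
3. join AD+G (d=21/2) ⇒ ADG; edges |AD|=15/4, |G|=21/4
  updated: d(ADG,OS)=121/6, d(ADG,Y)=53/3
4. join ADG+Y (d=53/3) ⇒ ADGY; edges |ADG|=43/12, |Y|=53/6
  updated: d(ADGY,OS)=173/8
5. join ADGY+OS (d=173/8) ⇒ ADGOSY; edges |ADGY|=95/48, |OS|=133/16
final tree: ((((A:3/2,D:3/2):15/4,G:21/4):43/12,Y:53/6):95/48,(O:5/2,S:5/2):133/16)
total length: 953/24

43/12,53/6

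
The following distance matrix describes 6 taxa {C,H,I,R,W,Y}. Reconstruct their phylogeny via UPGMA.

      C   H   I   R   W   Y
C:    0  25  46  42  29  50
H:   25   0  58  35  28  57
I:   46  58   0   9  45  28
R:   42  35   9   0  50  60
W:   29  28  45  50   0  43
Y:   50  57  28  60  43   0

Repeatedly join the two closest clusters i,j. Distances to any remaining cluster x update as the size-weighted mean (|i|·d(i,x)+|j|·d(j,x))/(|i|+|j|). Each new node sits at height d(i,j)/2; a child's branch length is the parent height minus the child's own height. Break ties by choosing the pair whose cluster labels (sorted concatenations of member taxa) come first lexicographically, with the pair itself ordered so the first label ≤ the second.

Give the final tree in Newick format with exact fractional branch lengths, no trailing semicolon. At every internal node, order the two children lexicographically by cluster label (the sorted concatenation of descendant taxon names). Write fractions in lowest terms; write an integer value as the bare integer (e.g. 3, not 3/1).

step 1: merge (I,R) at d=9; branch lengths I→9/2, R→9/2; new cluster IR
  updated: d(C,IR)=44, d(H,IR)=93/2, d(IR,W)=95/2, d(IR,Y)=44
step 2: merge (C,H) at d=25; branch lengths C→25/2, H→25/2; new cluster CH
  updated: d(CH,IR)=181/4, d(CH,W)=57/2, d(CH,Y)=107/2
step 3: merge (CH,W) at d=57/2; branch lengths CH→7/4, W→57/4; new cluster CHW
  updated: d(CHW,IR)=46, d(CHW,Y)=50
step 4: merge (IR,Y) at d=44; branch lengths IR→35/2, Y→22; new cluster IRY
  updated: d(CHW,IRY)=142/3
step 5: merge (CHW,IRY) at d=142/3; branch lengths CHW→113/12, IRY→5/3; new cluster CHIRWY
final tree: (((C:25/2,H:25/2):7/4,W:57/4):113/12,((I:9/2,R:9/2):35/2,Y:22):5/3)
total length: 1207/12

(((C:25/2,H:25/2):7/4,W:57/4):113/12,((I:9/2,R:9/2):35/2,Y:22):5/3)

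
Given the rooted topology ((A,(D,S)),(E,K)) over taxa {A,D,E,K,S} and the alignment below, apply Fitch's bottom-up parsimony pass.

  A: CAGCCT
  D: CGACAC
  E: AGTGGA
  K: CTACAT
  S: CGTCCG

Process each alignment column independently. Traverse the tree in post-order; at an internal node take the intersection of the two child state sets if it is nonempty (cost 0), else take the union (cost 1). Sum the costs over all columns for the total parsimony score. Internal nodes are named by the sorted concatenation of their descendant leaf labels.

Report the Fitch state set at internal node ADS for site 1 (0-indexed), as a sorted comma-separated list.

A,G

site 0, node DS: D={C} ∩ S={C} → {C} (+0)
site 0, node ADS: A={C} ∩ DS={C} → {C} (+0)
site 0, node EK: E={A} ∪ K={C} → {A,C} (+1)
site 0, node ADEKS: ADS={C} ∩ EK={A,C} → {C} (+0)
site 1, node DS: D={G} ∩ S={G} → {G} (+0)
site 1, node ADS: A={A} ∪ DS={G} → {A,G} (+1)
site 1, node EK: E={G} ∪ K={T} → {G,T} (+1)
site 1, node ADEKS: ADS={A,G} ∩ EK={G,T} → {G} (+0)
site 2, node DS: D={A} ∪ S={T} → {A,T} (+1)
site 2, node ADS: A={G} ∪ DS={A,T} → {A,G,T} (+1)
site 2, node EK: E={T} ∪ K={A} → {A,T} (+1)
site 2, node ADEKS: ADS={A,G,T} ∩ EK={A,T} → {A,T} (+0)
site 3, node DS: D={C} ∩ S={C} → {C} (+0)
site 3, node ADS: A={C} ∩ DS={C} → {C} (+0)
site 3, node EK: E={G} ∪ K={C} → {C,G} (+1)
site 3, node ADEKS: ADS={C} ∩ EK={C,G} → {C} (+0)
site 4, node DS: D={A} ∪ S={C} → {A,C} (+1)
site 4, node ADS: A={C} ∩ DS={A,C} → {C} (+0)
site 4, node EK: E={G} ∪ K={A} → {A,G} (+1)
site 4, node ADEKS: ADS={C} ∪ EK={A,G} → {A,C,G} (+1)
site 5, node DS: D={C} ∪ S={G} → {C,G} (+1)
site 5, node ADS: A={T} ∪ DS={C,G} → {C,G,T} (+1)
site 5, node EK: E={A} ∪ K={T} → {A,T} (+1)
site 5, node ADEKS: ADS={C,G,T} ∩ EK={A,T} → {T} (+0)
per-site changes: [1, 2, 3, 1, 3, 3]; total = 13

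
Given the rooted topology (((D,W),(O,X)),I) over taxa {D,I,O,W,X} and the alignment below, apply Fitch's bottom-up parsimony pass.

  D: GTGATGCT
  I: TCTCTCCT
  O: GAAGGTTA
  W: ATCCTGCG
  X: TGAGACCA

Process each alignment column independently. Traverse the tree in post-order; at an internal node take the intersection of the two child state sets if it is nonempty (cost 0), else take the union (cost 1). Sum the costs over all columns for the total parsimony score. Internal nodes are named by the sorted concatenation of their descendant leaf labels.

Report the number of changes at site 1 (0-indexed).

3

DW@0: {G} ∪ {A} = {A,G} (union, +1)
OX@0: {G} ∪ {T} = {G,T} (union, +1)
DOWX@0: {A,G} ∩ {G,T} = {G} (intersection, +0)
DIOWX@0: {G} ∪ {T} = {G,T} (union, +1)
DW@1: {T} ∩ {T} = {T} (intersection, +0)
OX@1: {A} ∪ {G} = {A,G} (union, +1)
DOWX@1: {T} ∪ {A,G} = {A,G,T} (union, +1)
DIOWX@1: {A,G,T} ∪ {C} = {A,C,G,T} (union, +1)
DW@2: {G} ∪ {C} = {C,G} (union, +1)
OX@2: {A} ∩ {A} = {A} (intersection, +0)
DOWX@2: {C,G} ∪ {A} = {A,C,G} (union, +1)
DIOWX@2: {A,C,G} ∪ {T} = {A,C,G,T} (union, +1)
DW@3: {A} ∪ {C} = {A,C} (union, +1)
OX@3: {G} ∩ {G} = {G} (intersection, +0)
DOWX@3: {A,C} ∪ {G} = {A,C,G} (union, +1)
DIOWX@3: {A,C,G} ∩ {C} = {C} (intersection, +0)
DW@4: {T} ∩ {T} = {T} (intersection, +0)
OX@4: {G} ∪ {A} = {A,G} (union, +1)
DOWX@4: {T} ∪ {A,G} = {A,G,T} (union, +1)
DIOWX@4: {A,G,T} ∩ {T} = {T} (intersection, +0)
DW@5: {G} ∩ {G} = {G} (intersection, +0)
OX@5: {T} ∪ {C} = {C,T} (union, +1)
DOWX@5: {G} ∪ {C,T} = {C,G,T} (union, +1)
DIOWX@5: {C,G,T} ∩ {C} = {C} (intersection, +0)
DW@6: {C} ∩ {C} = {C} (intersection, +0)
OX@6: {T} ∪ {C} = {C,T} (union, +1)
DOWX@6: {C} ∩ {C,T} = {C} (intersection, +0)
DIOWX@6: {C} ∩ {C} = {C} (intersection, +0)
DW@7: {T} ∪ {G} = {G,T} (union, +1)
OX@7: {A} ∩ {A} = {A} (intersection, +0)
DOWX@7: {G,T} ∪ {A} = {A,G,T} (union, +1)
DIOWX@7: {A,G,T} ∩ {T} = {T} (intersection, +0)
per-site changes: [3, 3, 3, 2, 2, 2, 1, 2]; total = 18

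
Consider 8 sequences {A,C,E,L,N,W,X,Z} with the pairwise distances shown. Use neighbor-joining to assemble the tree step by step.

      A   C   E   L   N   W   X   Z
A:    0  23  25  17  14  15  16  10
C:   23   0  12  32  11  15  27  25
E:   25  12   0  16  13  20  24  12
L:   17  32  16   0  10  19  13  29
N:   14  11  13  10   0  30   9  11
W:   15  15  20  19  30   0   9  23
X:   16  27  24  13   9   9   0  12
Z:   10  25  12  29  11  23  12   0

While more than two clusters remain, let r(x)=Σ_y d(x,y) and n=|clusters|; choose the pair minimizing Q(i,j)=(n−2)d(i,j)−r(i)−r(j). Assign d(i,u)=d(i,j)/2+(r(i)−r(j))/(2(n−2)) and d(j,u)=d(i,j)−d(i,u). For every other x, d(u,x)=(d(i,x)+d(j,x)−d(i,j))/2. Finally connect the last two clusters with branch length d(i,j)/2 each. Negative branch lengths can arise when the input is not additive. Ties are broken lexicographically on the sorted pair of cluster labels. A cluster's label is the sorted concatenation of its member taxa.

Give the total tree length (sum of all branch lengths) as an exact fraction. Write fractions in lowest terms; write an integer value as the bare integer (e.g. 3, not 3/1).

step 1: merge (C,E) at d=12, Q=-195; branch lengths C→95/12, E→49/12; new cluster CE
  updated: d(A,CE)=18, d(CE,L)=18, d(CE,N)=6, d(CE,W)=23/2, d(CE,X)=39/2, d(CE,Z)=25/2
step 2: merge (W,X) at d=9, Q=-141; branch lengths W→37/5, X→8/5; new cluster WX
  updated: d(A,WX)=11, d(CE,WX)=11, d(L,WX)=23/2, d(N,WX)=15, d(WX,Z)=13
step 3: merge (A,Z) at d=10, Q=-211/2; branch lengths A→69/16, Z→91/16; new cluster AZ
  updated: d(AZ,CE)=41/4, d(AZ,L)=18, d(AZ,N)=15/2, d(AZ,WX)=7
step 4: merge (L,WX) at d=23/2, Q=-135/2; branch lengths L→95/12, WX→43/12; new cluster LWX
  updated: d(AZ,LWX)=27/4, d(CE,LWX)=35/4, d(LWX,N)=27/4
step 5: merge (AZ,LWX) at d=27/4, Q=-133/4; branch lengths AZ→63/16, LWX→45/16; new cluster ALWXZ
  updated: d(ALWXZ,CE)=49/8, d(ALWXZ,N)=15/4
step 6: merge (ALWXZ,CE) at d=49/8, Q=-127/8; branch lengths ALWXZ→31/16, CE→67/16; new cluster ACELWXZ
  updated: d(ACELWXZ,N)=29/16
step 7: merge (ACELWXZ,N) at d=29/16; branch lengths ACELWXZ→29/32, N→29/32; new cluster ACELNWXZ
final tree: ((((A:69/16,Z:91/16):63/16,(L:95/12,(W:37/5,X:8/5):43/12):45/16):31/16,(C:95/12,E:49/12):67/16):29/32,N:29/32)
total length: 915/16

915/16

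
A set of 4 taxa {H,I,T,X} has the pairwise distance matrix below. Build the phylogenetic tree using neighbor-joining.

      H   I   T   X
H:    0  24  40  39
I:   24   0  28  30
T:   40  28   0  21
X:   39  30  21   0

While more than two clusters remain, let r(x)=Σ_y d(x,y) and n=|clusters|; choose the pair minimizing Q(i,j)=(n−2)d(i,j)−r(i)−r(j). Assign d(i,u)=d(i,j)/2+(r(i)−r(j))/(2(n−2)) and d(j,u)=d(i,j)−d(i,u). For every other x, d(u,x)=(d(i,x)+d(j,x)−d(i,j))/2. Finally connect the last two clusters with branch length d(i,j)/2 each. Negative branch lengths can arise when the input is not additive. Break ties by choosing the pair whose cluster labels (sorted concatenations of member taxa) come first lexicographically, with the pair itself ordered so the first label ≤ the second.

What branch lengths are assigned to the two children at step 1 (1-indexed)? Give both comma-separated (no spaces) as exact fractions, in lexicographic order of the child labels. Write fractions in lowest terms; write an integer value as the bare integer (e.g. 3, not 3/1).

step 1: merge (H,I) at d=24, Q=-137; branch lengths H→69/4, I→27/4; new cluster HI
  updated: d(HI,T)=22, d(HI,X)=45/2
step 2: merge (HI,T) at d=22, Q=-131/2; branch lengths HI→47/4, T→41/4; new cluster HIT
  updated: d(HIT,X)=43/4
step 3: merge (HIT,X) at d=43/4; branch lengths HIT→43/8, X→43/8; new cluster HITX
final tree: (((H:69/4,I:27/4):47/4,T:41/4):43/8,X:43/8)
total length: 227/4

69/4,27/4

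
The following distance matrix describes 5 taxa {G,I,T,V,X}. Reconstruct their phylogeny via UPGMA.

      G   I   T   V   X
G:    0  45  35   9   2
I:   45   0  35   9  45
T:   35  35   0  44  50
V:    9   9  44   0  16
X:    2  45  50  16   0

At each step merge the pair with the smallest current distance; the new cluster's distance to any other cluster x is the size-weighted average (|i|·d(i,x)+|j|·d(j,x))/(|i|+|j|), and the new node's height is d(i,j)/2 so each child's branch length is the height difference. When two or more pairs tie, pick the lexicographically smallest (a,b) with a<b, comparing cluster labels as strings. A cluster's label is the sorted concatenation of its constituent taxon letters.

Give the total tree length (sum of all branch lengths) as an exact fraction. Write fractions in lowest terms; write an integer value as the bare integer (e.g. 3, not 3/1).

487/8

step 1: merge (G,X) at d=2; branch lengths G→1, X→1; new cluster GX
  updated: d(GX,I)=45, d(GX,T)=85/2, d(GX,V)=25/2
step 2: merge (I,V) at d=9; branch lengths I→9/2, V→9/2; new cluster IV
  updated: d(GX,IV)=115/4, d(IV,T)=79/2
step 3: merge (GX,IV) at d=115/4; branch lengths GX→107/8, IV→79/8; new cluster GIVX
  updated: d(GIVX,T)=41
step 4: merge (GIVX,T) at d=41; branch lengths GIVX→49/8, T→41/2; new cluster GITVX
final tree: (((G:1,X:1):107/8,(I:9/2,V:9/2):79/8):49/8,T:41/2)
total length: 487/8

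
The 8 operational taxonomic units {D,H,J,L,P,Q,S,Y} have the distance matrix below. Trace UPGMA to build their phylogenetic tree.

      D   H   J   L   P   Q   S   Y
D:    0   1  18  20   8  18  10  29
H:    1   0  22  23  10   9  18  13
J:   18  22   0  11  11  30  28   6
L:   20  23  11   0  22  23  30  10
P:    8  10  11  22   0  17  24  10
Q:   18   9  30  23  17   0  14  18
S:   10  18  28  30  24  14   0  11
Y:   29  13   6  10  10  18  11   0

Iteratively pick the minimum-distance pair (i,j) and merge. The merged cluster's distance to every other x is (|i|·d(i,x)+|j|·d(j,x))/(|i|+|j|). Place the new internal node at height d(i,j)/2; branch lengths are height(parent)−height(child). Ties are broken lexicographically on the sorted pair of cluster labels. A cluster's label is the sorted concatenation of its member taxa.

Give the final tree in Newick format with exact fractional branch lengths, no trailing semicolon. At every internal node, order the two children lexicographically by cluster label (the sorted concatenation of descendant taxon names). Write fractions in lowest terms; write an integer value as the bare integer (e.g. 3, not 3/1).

1. join D+H (d=1) ⇒ DH; edges |D|=1/2, |H|=1/2
  updated: d(DH,J)=20, d(DH,L)=43/2, d(DH,P)=9, d(DH,Q)=27/2, d(DH,S)=14, d(DH,Y)=21
2. join J+Y (d=6) ⇒ JY; edges |J|=3, |Y|=3
  updated: d(DH,JY)=41/2, d(JY,L)=21/2, d(JY,P)=21/2, d(JY,Q)=24, d(JY,S)=39/2
3. join DH+P (d=9) ⇒ DHP; edges |DH|=4, |P|=9/2
  updated: d(DHP,JY)=103/6, d(DHP,L)=65/3, d(DHP,Q)=44/3, d(DHP,S)=52/3
4. join JY+L (d=21/2) ⇒ JLY; edges |JY|=9/4, |L|=21/4
  updated: d(DHP,JLY)=56/3, d(JLY,Q)=71/3, d(JLY,S)=23
5. join Q+S (d=14) ⇒ QS; edges |Q|=7, |S|=7
  updated: d(DHP,QS)=16, d(JLY,QS)=70/3
6. join DHP+QS (d=16) ⇒ DHPQS; edges |DHP|=7/2, |QS|=1
  updated: d(DHPQS,JLY)=308/15
7. join DHPQS+JLY (d=308/15) ⇒ DHJLPQSY; edges |DHPQS|=34/15, |JLY|=301/60
final tree: ((((D:1/2,H:1/2):4,P:9/2):7/2,(Q:7,S:7):1):34/15,((J:3,Y:3):9/4,L:21/4):301/60)
total length: 2927/60

((((D:1/2,H:1/2):4,P:9/2):7/2,(Q:7,S:7):1):34/15,((J:3,Y:3):9/4,L:21/4):301/60)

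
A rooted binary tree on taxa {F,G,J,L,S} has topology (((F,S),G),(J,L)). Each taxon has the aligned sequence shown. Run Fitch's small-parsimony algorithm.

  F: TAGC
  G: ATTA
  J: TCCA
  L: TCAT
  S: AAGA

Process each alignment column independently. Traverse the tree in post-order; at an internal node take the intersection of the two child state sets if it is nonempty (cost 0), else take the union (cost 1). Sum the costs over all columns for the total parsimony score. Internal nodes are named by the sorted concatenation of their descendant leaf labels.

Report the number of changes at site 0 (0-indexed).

FS@0: {T} ∪ {A} = {A,T} (union, +1)
FGS@0: {A,T} ∩ {A} = {A} (intersection, +0)
JL@0: {T} ∩ {T} = {T} (intersection, +0)
FGJLS@0: {A} ∪ {T} = {A,T} (union, +1)
FS@1: {A} ∩ {A} = {A} (intersection, +0)
FGS@1: {A} ∪ {T} = {A,T} (union, +1)
JL@1: {C} ∩ {C} = {C} (intersection, +0)
FGJLS@1: {A,T} ∪ {C} = {A,C,T} (union, +1)
FS@2: {G} ∩ {G} = {G} (intersection, +0)
FGS@2: {G} ∪ {T} = {G,T} (union, +1)
JL@2: {C} ∪ {A} = {A,C} (union, +1)
FGJLS@2: {G,T} ∪ {A,C} = {A,C,G,T} (union, +1)
FS@3: {C} ∪ {A} = {A,C} (union, +1)
FGS@3: {A,C} ∩ {A} = {A} (intersection, +0)
JL@3: {A} ∪ {T} = {A,T} (union, +1)
FGJLS@3: {A} ∩ {A,T} = {A} (intersection, +0)
per-site changes: [2, 2, 3, 2]; total = 9

2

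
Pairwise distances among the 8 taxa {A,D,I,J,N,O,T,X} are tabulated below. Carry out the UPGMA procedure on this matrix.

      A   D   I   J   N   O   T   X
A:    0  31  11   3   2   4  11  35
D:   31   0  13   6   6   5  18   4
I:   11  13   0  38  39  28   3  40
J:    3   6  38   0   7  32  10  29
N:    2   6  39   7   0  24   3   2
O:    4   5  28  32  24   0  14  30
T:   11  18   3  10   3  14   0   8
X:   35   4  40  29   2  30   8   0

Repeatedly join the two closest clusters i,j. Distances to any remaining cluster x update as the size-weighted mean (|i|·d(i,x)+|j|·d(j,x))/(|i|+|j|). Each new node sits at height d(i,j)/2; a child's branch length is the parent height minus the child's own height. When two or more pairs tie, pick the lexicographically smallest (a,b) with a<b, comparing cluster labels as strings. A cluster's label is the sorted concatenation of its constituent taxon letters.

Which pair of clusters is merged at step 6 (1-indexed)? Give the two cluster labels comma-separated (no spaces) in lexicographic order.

iteration 1: select A,N (d=2); attach at lengths (1, 1); label the merged cluster AN
  updated: d(AN,D)=37/2, d(AN,I)=25, d(AN,J)=5, d(AN,O)=14, d(AN,T)=7, d(AN,X)=37/2
iteration 2: select I,T (d=3); attach at lengths (3/2, 3/2); label the merged cluster IT
  updated: d(AN,IT)=16, d(D,IT)=31/2, d(IT,J)=24, d(IT,O)=21, d(IT,X)=24
iteration 3: select D,X (d=4); attach at lengths (2, 2); label the merged cluster DX
  updated: d(AN,DX)=37/2, d(DX,IT)=79/4, d(DX,J)=35/2, d(DX,O)=35/2
iteration 4: select AN,J (d=5); attach at lengths (3/2, 5/2); label the merged cluster AJN
  updated: d(AJN,DX)=109/6, d(AJN,IT)=56/3, d(AJN,O)=20
iteration 5: select DX,O (d=35/2); attach at lengths (27/4, 35/4); label the merged cluster DOX
  updated: d(AJN,DOX)=169/9, d(DOX,IT)=121/6
iteration 6: select AJN,IT (d=56/3); attach at lengths (41/6, 47/6); label the merged cluster AIJNT
  updated: d(AIJNT,DOX)=58/3
iteration 7: select AIJNT,DOX (d=58/3); attach at lengths (1/3, 11/12); label the merged cluster ADIJNOTX
final tree: ((((A:1,N:1):3/2,J:5/2):41/6,(I:3/2,T:3/2):47/6):1/3,((D:2,X:2):27/4,O:35/4):11/12)
total length: 533/12

AJN,IT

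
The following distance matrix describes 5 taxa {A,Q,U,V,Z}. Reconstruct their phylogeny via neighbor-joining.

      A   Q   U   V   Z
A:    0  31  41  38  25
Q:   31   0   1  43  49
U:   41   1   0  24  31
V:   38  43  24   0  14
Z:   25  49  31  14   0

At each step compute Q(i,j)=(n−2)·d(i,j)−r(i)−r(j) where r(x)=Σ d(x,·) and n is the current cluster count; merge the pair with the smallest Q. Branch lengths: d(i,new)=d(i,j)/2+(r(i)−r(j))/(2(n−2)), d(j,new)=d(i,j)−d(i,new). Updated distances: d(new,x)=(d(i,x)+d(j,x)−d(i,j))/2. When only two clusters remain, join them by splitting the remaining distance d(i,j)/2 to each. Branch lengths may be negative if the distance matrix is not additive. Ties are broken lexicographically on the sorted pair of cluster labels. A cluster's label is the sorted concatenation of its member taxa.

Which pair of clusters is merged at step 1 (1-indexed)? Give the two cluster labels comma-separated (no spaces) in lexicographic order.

Q,U

iteration 1: select Q,U (d=1, Q=-218); attach at lengths (5, -4); label the merged cluster QU
  updated: d(A,QU)=71/2, d(QU,V)=33, d(QU,Z)=79/2
iteration 2: select A,QU (d=71/2, Q=-271/2); attach at lengths (123/8, 161/8); label the merged cluster AQU
  updated: d(AQU,V)=71/4, d(AQU,Z)=29/2
iteration 3: select AQU,V (d=71/4, Q=-185/4); attach at lengths (73/8, 69/8); label the merged cluster AQUV
  updated: d(AQUV,Z)=43/8
iteration 4: select AQUV,Z (d=43/8); attach at lengths (43/16, 43/16); label the merged cluster AQUVZ
final tree: (((A:123/8,(Q:5,U:-4):161/8):73/8,V:69/8):43/16,Z:43/16)
total length: 477/8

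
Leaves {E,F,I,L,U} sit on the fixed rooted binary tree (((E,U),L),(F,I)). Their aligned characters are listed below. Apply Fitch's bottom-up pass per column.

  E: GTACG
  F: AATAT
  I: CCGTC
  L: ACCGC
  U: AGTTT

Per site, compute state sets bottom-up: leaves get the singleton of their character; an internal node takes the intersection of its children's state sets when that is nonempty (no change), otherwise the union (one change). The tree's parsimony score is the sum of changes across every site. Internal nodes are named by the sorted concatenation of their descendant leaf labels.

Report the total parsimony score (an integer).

EU@0: {G} ∪ {A} = {A,G} (union, +1)
ELU@0: {A,G} ∩ {A} = {A} (intersection, +0)
FI@0: {A} ∪ {C} = {A,C} (union, +1)
EFILU@0: {A} ∩ {A,C} = {A} (intersection, +0)
EU@1: {T} ∪ {G} = {G,T} (union, +1)
ELU@1: {G,T} ∪ {C} = {C,G,T} (union, +1)
FI@1: {A} ∪ {C} = {A,C} (union, +1)
EFILU@1: {C,G,T} ∩ {A,C} = {C} (intersection, +0)
EU@2: {A} ∪ {T} = {A,T} (union, +1)
ELU@2: {A,T} ∪ {C} = {A,C,T} (union, +1)
FI@2: {T} ∪ {G} = {G,T} (union, +1)
EFILU@2: {A,C,T} ∩ {G,T} = {T} (intersection, +0)
EU@3: {C} ∪ {T} = {C,T} (union, +1)
ELU@3: {C,T} ∪ {G} = {C,G,T} (union, +1)
FI@3: {A} ∪ {T} = {A,T} (union, +1)
EFILU@3: {C,G,T} ∩ {A,T} = {T} (intersection, +0)
EU@4: {G} ∪ {T} = {G,T} (union, +1)
ELU@4: {G,T} ∪ {C} = {C,G,T} (union, +1)
FI@4: {T} ∪ {C} = {C,T} (union, +1)
EFILU@4: {C,G,T} ∩ {C,T} = {C,T} (intersection, +0)
per-site changes: [2, 3, 3, 3, 3]; total = 14

14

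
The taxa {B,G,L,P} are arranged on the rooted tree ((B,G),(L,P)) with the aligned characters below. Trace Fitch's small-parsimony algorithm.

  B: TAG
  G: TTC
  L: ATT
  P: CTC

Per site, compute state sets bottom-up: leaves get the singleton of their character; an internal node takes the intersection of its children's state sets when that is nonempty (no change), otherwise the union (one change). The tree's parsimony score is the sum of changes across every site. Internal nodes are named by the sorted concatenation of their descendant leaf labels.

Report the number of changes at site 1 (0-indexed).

1

BG@0: {T} ∩ {T} = {T} (intersection, +0)
LP@0: {A} ∪ {C} = {A,C} (union, +1)
BGLP@0: {T} ∪ {A,C} = {A,C,T} (union, +1)
BG@1: {A} ∪ {T} = {A,T} (union, +1)
LP@1: {T} ∩ {T} = {T} (intersection, +0)
BGLP@1: {A,T} ∩ {T} = {T} (intersection, +0)
BG@2: {G} ∪ {C} = {C,G} (union, +1)
LP@2: {T} ∪ {C} = {C,T} (union, +1)
BGLP@2: {C,G} ∩ {C,T} = {C} (intersection, +0)
per-site changes: [2, 1, 2]; total = 5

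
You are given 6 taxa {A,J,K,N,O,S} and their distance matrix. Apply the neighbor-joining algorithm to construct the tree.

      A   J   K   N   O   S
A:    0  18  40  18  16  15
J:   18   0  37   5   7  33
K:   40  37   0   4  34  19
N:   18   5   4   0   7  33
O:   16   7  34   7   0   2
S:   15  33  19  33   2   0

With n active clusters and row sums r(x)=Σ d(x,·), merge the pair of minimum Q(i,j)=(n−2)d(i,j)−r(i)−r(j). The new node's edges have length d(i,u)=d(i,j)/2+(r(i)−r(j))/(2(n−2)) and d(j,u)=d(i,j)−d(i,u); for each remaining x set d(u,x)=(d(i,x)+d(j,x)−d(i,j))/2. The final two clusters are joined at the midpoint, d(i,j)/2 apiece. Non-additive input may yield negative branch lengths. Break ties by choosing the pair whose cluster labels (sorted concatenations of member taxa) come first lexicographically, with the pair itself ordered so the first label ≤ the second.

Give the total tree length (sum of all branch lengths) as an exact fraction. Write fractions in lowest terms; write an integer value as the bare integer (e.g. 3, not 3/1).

step 1: merge (K,N) at d=4, Q=-185; branch lengths K→83/8, N→-51/8; new cluster KN
  updated: d(A,KN)=27, d(J,KN)=19, d(KN,O)=37/2, d(KN,S)=24
step 2: merge (O,S) at d=2, Q=-223/2; branch lengths O→-49/12, S→73/12; new cluster OS
  updated: d(A,OS)=29/2, d(J,OS)=19, d(KN,OS)=81/4
step 3: merge (A,OS) at d=29/2, Q=-337/4; branch lengths A→139/16, OS→93/16; new cluster AOS
  updated: d(AOS,J)=45/4, d(AOS,KN)=131/8
step 4: merge (AOS,J) at d=45/4, Q=-373/8; branch lengths AOS→69/16, J→111/16; new cluster AJOS
  updated: d(AJOS,KN)=193/16
step 5: merge (AJOS,KN) at d=193/16; branch lengths AJOS→193/32, KN→193/32; new cluster AJKNOS
final tree: (((A:139/16,(O:-49/12,S:73/12):93/16):69/16,J:111/16):193/32,(K:83/8,N:-51/8):193/32)
total length: 701/16

701/16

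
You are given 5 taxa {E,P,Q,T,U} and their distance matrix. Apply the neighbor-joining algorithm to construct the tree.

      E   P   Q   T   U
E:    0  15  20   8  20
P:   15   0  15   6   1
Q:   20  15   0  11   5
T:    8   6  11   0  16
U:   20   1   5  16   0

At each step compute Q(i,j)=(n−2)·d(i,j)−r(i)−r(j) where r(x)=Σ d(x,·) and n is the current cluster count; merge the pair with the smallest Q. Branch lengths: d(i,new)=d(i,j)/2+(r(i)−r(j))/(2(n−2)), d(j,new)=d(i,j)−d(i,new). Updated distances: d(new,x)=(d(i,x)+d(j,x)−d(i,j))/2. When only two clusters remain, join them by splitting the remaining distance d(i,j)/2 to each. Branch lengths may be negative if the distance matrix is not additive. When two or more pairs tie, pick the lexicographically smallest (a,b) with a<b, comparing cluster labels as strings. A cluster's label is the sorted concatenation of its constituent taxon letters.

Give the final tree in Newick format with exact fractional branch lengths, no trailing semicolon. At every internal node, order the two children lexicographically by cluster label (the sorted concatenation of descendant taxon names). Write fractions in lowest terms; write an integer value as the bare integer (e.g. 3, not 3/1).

((((E:23/3,T:1/3):45/8,P:7/8):37/8,Q:43/8):-3/16,U:-3/16)

step 1: merge (E,T) at d=8, Q=-80; branch lengths E→23/3, T→1/3; new cluster ET
  updated: d(ET,P)=13/2, d(ET,Q)=23/2, d(ET,U)=14
step 2: merge (ET,P) at d=13/2, Q=-83/2; branch lengths ET→45/8, P→7/8; new cluster EPT
  updated: d(EPT,Q)=10, d(EPT,U)=17/4
step 3: merge (EPT,Q) at d=10, Q=-77/4; branch lengths EPT→37/8, Q→43/8; new cluster EPQT
  updated: d(EPQT,U)=-3/8
step 4: merge (EPQT,U) at d=-3/8; branch lengths EPQT→-3/16, U→-3/16; new cluster EPQTU
final tree: ((((E:23/3,T:1/3):45/8,P:7/8):37/8,Q:43/8):-3/16,U:-3/16)
total length: 193/8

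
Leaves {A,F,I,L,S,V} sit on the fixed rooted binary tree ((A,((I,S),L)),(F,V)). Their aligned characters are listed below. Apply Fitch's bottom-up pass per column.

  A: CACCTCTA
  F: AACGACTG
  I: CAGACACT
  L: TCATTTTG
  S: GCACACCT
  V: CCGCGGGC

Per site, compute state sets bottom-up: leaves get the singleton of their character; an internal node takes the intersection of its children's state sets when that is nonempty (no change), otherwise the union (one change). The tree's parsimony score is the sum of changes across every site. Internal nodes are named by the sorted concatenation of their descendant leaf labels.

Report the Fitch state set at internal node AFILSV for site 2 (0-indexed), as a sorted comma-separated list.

site 0, node IS: I={C} ∪ S={G} → {C,G} (+1)
site 0, node ILS: IS={C,G} ∪ L={T} → {C,G,T} (+1)
site 0, node AILS: A={C} ∩ ILS={C,G,T} → {C} (+0)
site 0, node FV: F={A} ∪ V={C} → {A,C} (+1)
site 0, node AFILSV: AILS={C} ∩ FV={A,C} → {C} (+0)
site 1, node IS: I={A} ∪ S={C} → {A,C} (+1)
site 1, node ILS: IS={A,C} ∩ L={C} → {C} (+0)
site 1, node AILS: A={A} ∪ ILS={C} → {A,C} (+1)
site 1, node FV: F={A} ∪ V={C} → {A,C} (+1)
site 1, node AFILSV: AILS={A,C} ∩ FV={A,C} → {A,C} (+0)
site 2, node IS: I={G} ∪ S={A} → {A,G} (+1)
site 2, node ILS: IS={A,G} ∩ L={A} → {A} (+0)
site 2, node AILS: A={C} ∪ ILS={A} → {A,C} (+1)
site 2, node FV: F={C} ∪ V={G} → {C,G} (+1)
site 2, node AFILSV: AILS={A,C} ∩ FV={C,G} → {C} (+0)
site 3, node IS: I={A} ∪ S={C} → {A,C} (+1)
site 3, node ILS: IS={A,C} ∪ L={T} → {A,C,T} (+1)
site 3, node AILS: A={C} ∩ ILS={A,C,T} → {C} (+0)
site 3, node FV: F={G} ∪ V={C} → {C,G} (+1)
site 3, node AFILSV: AILS={C} ∩ FV={C,G} → {C} (+0)
site 4, node IS: I={C} ∪ S={A} → {A,C} (+1)
site 4, node ILS: IS={A,C} ∪ L={T} → {A,C,T} (+1)
site 4, node AILS: A={T} ∩ ILS={A,C,T} → {T} (+0)
site 4, node FV: F={A} ∪ V={G} → {A,G} (+1)
site 4, node AFILSV: AILS={T} ∪ FV={A,G} → {A,G,T} (+1)
site 5, node IS: I={A} ∪ S={C} → {A,C} (+1)
site 5, node ILS: IS={A,C} ∪ L={T} → {A,C,T} (+1)
site 5, node AILS: A={C} ∩ ILS={A,C,T} → {C} (+0)
site 5, node FV: F={C} ∪ V={G} → {C,G} (+1)
site 5, node AFILSV: AILS={C} ∩ FV={C,G} → {C} (+0)
site 6, node IS: I={C} ∩ S={C} → {C} (+0)
site 6, node ILS: IS={C} ∪ L={T} → {C,T} (+1)
site 6, node AILS: A={T} ∩ ILS={C,T} → {T} (+0)
site 6, node FV: F={T} ∪ V={G} → {G,T} (+1)
site 6, node AFILSV: AILS={T} ∩ FV={G,T} → {T} (+0)
site 7, node IS: I={T} ∩ S={T} → {T} (+0)
site 7, node ILS: IS={T} ∪ L={G} → {G,T} (+1)
site 7, node AILS: A={A} ∪ ILS={G,T} → {A,G,T} (+1)
site 7, node FV: F={G} ∪ V={C} → {C,G} (+1)
site 7, node AFILSV: AILS={A,G,T} ∩ FV={C,G} → {G} (+0)
per-site changes: [3, 3, 3, 3, 4, 3, 2, 3]; total = 24

C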